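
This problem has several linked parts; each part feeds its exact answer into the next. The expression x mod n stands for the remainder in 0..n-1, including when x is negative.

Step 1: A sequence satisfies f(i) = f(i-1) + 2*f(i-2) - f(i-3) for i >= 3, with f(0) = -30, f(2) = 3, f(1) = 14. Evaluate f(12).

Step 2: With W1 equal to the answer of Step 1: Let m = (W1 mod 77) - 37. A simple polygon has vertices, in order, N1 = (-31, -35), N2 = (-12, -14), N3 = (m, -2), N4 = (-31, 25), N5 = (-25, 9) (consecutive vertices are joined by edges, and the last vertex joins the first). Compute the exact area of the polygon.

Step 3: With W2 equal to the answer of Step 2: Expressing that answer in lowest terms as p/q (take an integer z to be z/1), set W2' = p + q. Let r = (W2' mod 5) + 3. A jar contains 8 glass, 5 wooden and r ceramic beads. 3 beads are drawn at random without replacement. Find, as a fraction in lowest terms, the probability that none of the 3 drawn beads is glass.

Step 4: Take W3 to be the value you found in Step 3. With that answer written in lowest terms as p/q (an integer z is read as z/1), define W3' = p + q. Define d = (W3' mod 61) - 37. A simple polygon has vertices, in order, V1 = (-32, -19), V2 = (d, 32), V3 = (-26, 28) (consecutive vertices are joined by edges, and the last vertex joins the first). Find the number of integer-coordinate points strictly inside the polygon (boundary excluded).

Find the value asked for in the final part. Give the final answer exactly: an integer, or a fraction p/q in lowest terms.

9

Step 1: f(3) = 1*(3) + 2*(14) - 1*(-30) = 61; iterating: f(3)=61, f(4)=53, f(5)=172, f(6)=217, f(7)=508, f(8)=770, f(9)=1569, f(10)=2601, f(11)=4969, f(12)=8602; answer 8602
Step 2: W1 = 8602; m = 18; cross terms: (-31*-14 - -12*-35)=14, (-12*-2 - 18*-14)=276, (18*25 - -31*-2)=388, (-31*9 - -25*25)=346, (-25*-35 - -31*9)=1154; twice the area = |2178| = 2178; area = 1089; answer 1089
Step 3: W2 = 1089; threaded value p + q = 1090; r = 3; total draws C(16,3) = 560; favorable C(8,3) = 56; P = 1/10; answer 1/10
Step 4: W3 = 1/10; threaded value p + q = 11; d = -26; cross terms: (-32*32 - -26*-19)=-1518, (-26*28 - -26*32)=104, (-26*-19 - -32*28)=1390; twice the area = |-24| = 24; area = 12; boundary points = 3 + 4 + 1 = 8; strictly interior points = area - boundary/2 + 1 = 9; answer 9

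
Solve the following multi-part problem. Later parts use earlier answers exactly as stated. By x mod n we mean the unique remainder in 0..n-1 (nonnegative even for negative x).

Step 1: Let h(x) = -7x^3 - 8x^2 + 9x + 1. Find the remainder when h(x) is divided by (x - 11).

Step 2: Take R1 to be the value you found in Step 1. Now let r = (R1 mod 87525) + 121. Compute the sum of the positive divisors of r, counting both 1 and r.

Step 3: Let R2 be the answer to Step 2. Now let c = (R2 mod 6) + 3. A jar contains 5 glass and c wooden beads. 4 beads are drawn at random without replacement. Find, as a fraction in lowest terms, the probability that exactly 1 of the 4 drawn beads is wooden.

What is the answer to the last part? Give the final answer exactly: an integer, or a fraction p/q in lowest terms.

3/7

Step 1: remainder = value at the root: -7*(11)^3 - 8*(11)^2 + 9*(11)^1 + 1 = (-9317) + (-968) + (99) + (1) = -10185; answer -10185
Step 2: R1 = -10185; r = 77461; 77461 = 71 * 1091; sigma = (1 + 71) * (1 + 1091) = 72 * 1092 = 78624; answer 78624
Step 3: R2 = 78624; c = 3; total draws C(8,4) = 70; favorable C(3,1)*C(5,3) = 30; P = 3/7; answer 3/7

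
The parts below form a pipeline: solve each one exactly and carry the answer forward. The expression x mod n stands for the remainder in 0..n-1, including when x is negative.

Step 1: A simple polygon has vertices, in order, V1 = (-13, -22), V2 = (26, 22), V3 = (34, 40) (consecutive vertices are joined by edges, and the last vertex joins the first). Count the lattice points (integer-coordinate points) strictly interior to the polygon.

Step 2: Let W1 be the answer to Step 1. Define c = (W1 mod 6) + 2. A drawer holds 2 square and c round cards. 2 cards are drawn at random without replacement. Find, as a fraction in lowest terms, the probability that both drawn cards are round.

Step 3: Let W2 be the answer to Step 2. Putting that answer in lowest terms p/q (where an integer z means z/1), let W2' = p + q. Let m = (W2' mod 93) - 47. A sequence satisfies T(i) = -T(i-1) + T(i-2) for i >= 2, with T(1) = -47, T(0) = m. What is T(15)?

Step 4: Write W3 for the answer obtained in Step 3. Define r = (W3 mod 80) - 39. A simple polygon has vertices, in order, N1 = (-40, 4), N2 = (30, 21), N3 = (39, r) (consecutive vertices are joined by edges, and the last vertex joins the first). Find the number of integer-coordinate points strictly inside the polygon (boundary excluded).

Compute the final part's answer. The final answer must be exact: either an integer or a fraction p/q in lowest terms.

1826

Step 1: cross terms: (-13*22 - 26*-22)=286, (26*40 - 34*22)=292, (34*-22 - -13*40)=-228; twice the area = |350| = 350; area = 175; boundary points = 1 + 2 + 1 = 4; strictly interior points = area - boundary/2 + 1 = 174; answer 174
Step 2: W1 = 174; c = 2; total draws C(4,2) = 6; favorable C(2,2) = 1; P = 1/6; answer 1/6
Step 3: W2 = 1/6; threaded value p + q = 7; m = -40; T(2) = -1*(-47) + 1*(-40) = 7; iterating: T(2)=7, T(3)=-54, T(4)=61, T(5)=-115, T(6)=176, T(7)=-291, T(8)=467, T(9)=-758, T(10)=1225, T(11)=-1983, T(12)=3208, T(13)=-5191, T(14)=8399, T(15)=-13590; answer -13590
Step 4: W3 = -13590; r = -29; cross terms: (-40*21 - 30*4)=-960, (30*-29 - 39*21)=-1689, (39*4 - -40*-29)=-1004; twice the area = |-3653| = 3653; area = 3653/2; boundary points = 1 + 1 + 1 = 3; strictly interior points = area - boundary/2 + 1 = 1826; answer 1826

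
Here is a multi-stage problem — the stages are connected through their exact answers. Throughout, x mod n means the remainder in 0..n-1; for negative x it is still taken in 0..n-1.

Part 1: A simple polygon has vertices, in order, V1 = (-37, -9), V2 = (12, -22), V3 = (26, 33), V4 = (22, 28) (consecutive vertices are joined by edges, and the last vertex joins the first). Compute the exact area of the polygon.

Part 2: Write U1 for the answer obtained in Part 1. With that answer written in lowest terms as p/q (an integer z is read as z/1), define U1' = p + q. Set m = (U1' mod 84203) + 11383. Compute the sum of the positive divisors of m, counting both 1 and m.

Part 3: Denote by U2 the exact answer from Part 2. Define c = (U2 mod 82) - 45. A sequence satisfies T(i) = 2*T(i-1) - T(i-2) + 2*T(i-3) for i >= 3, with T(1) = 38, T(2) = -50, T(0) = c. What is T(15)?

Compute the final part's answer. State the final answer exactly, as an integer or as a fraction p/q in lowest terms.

Part 1: cross terms: (-37*-22 - 12*-9)=922, (12*33 - 26*-22)=968, (26*28 - 22*33)=2, (22*-9 - -37*28)=838; twice the area = |2730| = 2730; area = 1365; answer 1365
Part 2: U1 = 1365; threaded value p + q = 1366; m = 12749; 12749 = 11 * 19 * 61; sigma = (1 + 11) * (1 + 19) * (1 + 61) = 12 * 20 * 62 = 14880; answer 14880
Part 3: U2 = 14880; c = -7; T(3) = 2*(-50) - 1*(38) + 2*(-7) = -152; iterating: T(3)=-152, T(4)=-178, T(5)=-304, T(6)=-734, T(7)=-1520, T(8)=-2914, T(9)=-5776, T(10)=-11678, T(11)=-23408, T(12)=-46690, T(13)=-93328, T(14)=-186782, T(15)=-373616; answer -373616

-373616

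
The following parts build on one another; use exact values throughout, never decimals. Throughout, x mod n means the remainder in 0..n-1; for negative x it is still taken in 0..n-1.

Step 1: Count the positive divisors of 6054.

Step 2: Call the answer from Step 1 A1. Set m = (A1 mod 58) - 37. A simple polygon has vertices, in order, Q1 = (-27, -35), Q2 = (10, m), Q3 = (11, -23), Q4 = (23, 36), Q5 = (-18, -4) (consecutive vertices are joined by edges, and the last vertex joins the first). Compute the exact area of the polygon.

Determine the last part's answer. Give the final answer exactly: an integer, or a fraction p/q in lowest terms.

Step 1: 6054 = 2 * 3 * 1009; number of divisors = (1+1) * (1+1) * (1+1) = 8; answer 8
Step 2: A1 = 8; m = -29; cross terms: (-27*-29 - 10*-35)=1133, (10*-23 - 11*-29)=89, (11*36 - 23*-23)=925, (23*-4 - -18*36)=556, (-18*-35 - -27*-4)=522; twice the area = |3225| = 3225; area = 3225/2; answer 3225/2

3225/2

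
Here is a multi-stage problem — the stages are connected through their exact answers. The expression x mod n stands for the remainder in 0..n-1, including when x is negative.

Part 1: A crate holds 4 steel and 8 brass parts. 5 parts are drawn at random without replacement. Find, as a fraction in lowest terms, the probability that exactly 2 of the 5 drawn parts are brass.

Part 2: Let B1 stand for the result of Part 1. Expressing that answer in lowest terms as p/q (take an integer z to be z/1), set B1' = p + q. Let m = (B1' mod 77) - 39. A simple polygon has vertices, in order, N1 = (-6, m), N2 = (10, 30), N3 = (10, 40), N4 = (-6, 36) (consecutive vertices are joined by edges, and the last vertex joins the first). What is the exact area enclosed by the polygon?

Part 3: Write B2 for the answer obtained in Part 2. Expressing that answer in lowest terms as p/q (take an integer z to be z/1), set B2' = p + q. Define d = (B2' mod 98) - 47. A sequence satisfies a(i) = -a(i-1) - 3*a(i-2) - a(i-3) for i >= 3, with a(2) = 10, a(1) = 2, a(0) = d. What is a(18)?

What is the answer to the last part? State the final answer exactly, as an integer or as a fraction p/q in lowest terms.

Part 1: total draws C(12,5) = 792; favorable C(8,2)*C(4,3) = 112; P = 14/99; answer 14/99
Part 2: B1 = 14/99; threaded value p + q = 113; m = -3; cross terms: (-6*30 - 10*-3)=-150, (10*40 - 10*30)=100, (10*36 - -6*40)=600, (-6*-3 - -6*36)=234; twice the area = |784| = 784; area = 392; answer 392
Part 3: B2 = 392; threaded value p + q = 393; d = -46; a(3) = -1*(10) - 3*(2) - 1*(-46) = 30; iterating: a(3)=30, a(4)=-62, a(5)=-38, a(6)=194, a(7)=-18, a(8)=-526, a(9)=386, a(10)=1210, a(11)=-1842, a(12)=-2174, a(13)=6490, a(14)=1874, a(15)=-19170, a(16)=7058, a(17)=48578, a(18)=-50582; answer -50582

-50582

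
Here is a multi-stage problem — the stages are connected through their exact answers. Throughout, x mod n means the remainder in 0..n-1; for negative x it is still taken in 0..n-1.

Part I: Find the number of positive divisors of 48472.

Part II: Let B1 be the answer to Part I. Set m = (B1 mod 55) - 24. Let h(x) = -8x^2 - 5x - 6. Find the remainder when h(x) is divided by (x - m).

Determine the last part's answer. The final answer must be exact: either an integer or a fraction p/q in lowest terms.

Part I: 48472 = 2^3 * 73 * 83; number of divisors = (3+1) * (1+1) * (1+1) = 16; answer 16
Part II: B1 = 16; m = -8; remainder = value at the root: -8*(-8)^2 - 5*(-8)^1 - 6 = (-512) + (40) + (-6) = -478; answer -478

-478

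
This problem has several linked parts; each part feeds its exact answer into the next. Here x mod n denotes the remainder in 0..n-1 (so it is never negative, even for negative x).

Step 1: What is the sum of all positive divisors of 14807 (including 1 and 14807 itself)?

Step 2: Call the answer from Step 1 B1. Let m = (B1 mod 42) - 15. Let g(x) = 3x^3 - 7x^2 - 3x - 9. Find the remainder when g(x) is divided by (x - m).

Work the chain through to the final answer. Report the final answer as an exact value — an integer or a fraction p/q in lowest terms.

-11664

Step 1: 14807 = 13 * 17 * 67; sigma = (1 + 13) * (1 + 17) * (1 + 67) = 14 * 18 * 68 = 17136; answer 17136
Step 2: B1 = 17136; m = -15; remainder = value at the root: 3*(-15)^3 - 7*(-15)^2 - 3*(-15)^1 - 9 = (-10125) + (-1575) + (45) + (-9) = -11664; answer -11664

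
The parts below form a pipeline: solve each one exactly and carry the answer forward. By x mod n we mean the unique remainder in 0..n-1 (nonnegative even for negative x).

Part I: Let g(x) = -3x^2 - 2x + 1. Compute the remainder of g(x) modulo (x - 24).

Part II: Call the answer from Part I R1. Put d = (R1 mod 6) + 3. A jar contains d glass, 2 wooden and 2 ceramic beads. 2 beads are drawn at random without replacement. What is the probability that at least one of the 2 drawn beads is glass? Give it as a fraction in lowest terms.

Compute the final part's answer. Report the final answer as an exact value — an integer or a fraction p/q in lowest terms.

11/14

Part I: remainder = value at the root: -3*(24)^2 - 2*(24)^1 + 1 = (-1728) + (-48) + (1) = -1775; answer -1775
Part II: R1 = -1775; d = 4; total draws C(8,2) = 28; complement C(4,2) = 6; favorable 28 - 6 = 22; P = 11/14; answer 11/14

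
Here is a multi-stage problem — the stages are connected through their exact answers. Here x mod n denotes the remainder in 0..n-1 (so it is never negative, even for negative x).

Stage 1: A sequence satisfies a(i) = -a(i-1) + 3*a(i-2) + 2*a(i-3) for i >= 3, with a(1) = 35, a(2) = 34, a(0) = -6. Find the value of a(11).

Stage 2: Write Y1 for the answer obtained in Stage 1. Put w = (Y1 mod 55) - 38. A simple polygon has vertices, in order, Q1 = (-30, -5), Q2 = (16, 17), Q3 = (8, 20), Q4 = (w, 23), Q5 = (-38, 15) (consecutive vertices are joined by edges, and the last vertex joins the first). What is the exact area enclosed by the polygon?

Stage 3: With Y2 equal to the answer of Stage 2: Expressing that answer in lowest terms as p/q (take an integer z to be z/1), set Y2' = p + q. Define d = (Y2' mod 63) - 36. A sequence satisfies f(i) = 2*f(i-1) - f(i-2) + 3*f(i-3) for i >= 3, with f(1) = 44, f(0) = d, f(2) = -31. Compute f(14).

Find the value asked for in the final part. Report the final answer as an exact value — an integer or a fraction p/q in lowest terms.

Stage 1: a(3) = -1*(34) + 3*(35) + 2*(-6) = 59; iterating: a(3)=59, a(4)=113, a(5)=132, a(6)=325, a(7)=297, a(8)=942, a(9)=599, a(10)=2821, a(11)=860; answer 860
Stage 2: Y1 = 860; w = -3; cross terms: (-30*17 - 16*-5)=-430, (16*20 - 8*17)=184, (8*23 - -3*20)=244, (-3*15 - -38*23)=829, (-38*-5 - -30*15)=640; twice the area = |1467| = 1467; area = 1467/2; answer 1467/2
Stage 3: Y2 = 1467/2; threaded value p + q = 1469; d = -16; f(3) = 2*(-31) - 1*(44) + 3*(-16) = -154; iterating: f(3)=-154, f(4)=-145, f(5)=-229, f(6)=-775, f(7)=-1756, f(8)=-3424, f(9)=-7417, f(10)=-16678, f(11)=-36211, f(12)=-77995, f(13)=-169813, f(14)=-370264; answer -370264

-370264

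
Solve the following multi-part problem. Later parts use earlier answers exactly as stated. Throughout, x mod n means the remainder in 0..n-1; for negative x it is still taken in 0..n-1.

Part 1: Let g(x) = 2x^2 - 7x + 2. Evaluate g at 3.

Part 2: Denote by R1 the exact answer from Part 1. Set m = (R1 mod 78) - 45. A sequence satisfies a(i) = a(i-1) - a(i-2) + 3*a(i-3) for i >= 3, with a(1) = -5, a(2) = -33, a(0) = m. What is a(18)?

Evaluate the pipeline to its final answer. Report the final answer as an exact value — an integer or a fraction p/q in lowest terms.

Part 1: 2*(3)^2 - 7*(3)^1 + 2 = (18) + (-21) + (2) = -1; answer -1
Part 2: R1 = -1; m = 32; a(3) = 1*(-33) - 1*(-5) + 3*(32) = 68; iterating: a(3)=68, a(4)=86, a(5)=-81, a(6)=37, a(7)=376, a(8)=96, a(9)=-169, a(10)=863, a(11)=1320, a(12)=-50, a(13)=1219, a(14)=5229, a(15)=3860, a(16)=2288, a(17)=14115, a(18)=23407; answer 23407

23407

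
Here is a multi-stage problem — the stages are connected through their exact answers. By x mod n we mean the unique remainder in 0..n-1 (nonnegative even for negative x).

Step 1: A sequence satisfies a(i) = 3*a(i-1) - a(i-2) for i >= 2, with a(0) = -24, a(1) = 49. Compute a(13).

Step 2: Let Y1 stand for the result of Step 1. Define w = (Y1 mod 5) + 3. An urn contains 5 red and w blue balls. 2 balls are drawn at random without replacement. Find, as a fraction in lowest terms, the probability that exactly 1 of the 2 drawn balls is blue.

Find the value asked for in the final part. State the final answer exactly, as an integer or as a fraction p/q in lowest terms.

35/66

Step 1: a(2) = 3*(49) - 1*(-24) = 171; iterating: a(2)=171, a(3)=464, a(4)=1221, a(5)=3199, a(6)=8376, a(7)=21929, a(8)=57411, a(9)=150304, a(10)=393501, a(11)=1030199, a(12)=2697096, a(13)=7061089; answer 7061089
Step 2: Y1 = 7061089; w = 7; total draws C(12,2) = 66; favorable C(7,1)*C(5,1) = 35; P = 35/66; answer 35/66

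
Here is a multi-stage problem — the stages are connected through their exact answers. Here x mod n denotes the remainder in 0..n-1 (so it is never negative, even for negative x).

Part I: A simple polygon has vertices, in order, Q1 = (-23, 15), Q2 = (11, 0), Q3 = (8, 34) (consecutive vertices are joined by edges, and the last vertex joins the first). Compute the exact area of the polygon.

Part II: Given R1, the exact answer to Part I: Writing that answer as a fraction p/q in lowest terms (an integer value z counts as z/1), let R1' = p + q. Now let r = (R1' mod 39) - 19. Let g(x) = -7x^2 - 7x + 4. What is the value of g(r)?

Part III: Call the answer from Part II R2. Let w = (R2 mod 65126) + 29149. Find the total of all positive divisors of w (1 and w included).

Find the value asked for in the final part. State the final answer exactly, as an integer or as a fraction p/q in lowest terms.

110880

Part I: cross terms: (-23*0 - 11*15)=-165, (11*34 - 8*0)=374, (8*15 - -23*34)=902; twice the area = |1111| = 1111; area = 1111/2; answer 1111/2
Part II: R1 = 1111/2; threaded value p + q = 1113; r = 2; -7*(2)^2 - 7*(2)^1 + 4 = (-28) + (-14) + (4) = -38; answer -38
Part III: R2 = -38; w = 94237; 94237 = 11 * 13 * 659; sigma = (1 + 11) * (1 + 13) * (1 + 659) = 12 * 14 * 660 = 110880; answer 110880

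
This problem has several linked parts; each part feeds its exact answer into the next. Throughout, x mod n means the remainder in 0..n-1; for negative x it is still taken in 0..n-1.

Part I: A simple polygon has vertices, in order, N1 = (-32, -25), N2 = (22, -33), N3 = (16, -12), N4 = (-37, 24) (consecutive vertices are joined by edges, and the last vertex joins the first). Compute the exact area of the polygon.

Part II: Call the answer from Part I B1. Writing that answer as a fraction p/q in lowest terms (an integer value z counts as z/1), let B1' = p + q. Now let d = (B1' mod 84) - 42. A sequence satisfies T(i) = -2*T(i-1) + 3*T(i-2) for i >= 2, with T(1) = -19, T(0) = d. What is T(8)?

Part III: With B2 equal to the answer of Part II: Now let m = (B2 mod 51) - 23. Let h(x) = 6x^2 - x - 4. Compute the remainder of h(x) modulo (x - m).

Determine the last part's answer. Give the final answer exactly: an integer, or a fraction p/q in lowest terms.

Part I: cross terms: (-32*-33 - 22*-25)=1606, (22*-12 - 16*-33)=264, (16*24 - -37*-12)=-60, (-37*-25 - -32*24)=1693; twice the area = |3503| = 3503; area = 3503/2; answer 3503/2
Part II: B1 = 3503/2; threaded value p + q = 3505; d = 19; T(2) = -2*(-19) + 3*(19) = 95; iterating: T(2)=95, T(3)=-247, T(4)=779, T(5)=-2299, T(6)=6935, T(7)=-20767, T(8)=62339; answer 62339
Part III: B2 = 62339; m = -6; remainder = value at the root: 6*(-6)^2 - 1*(-6)^1 - 4 = (216) + (6) + (-4) = 218; answer 218

218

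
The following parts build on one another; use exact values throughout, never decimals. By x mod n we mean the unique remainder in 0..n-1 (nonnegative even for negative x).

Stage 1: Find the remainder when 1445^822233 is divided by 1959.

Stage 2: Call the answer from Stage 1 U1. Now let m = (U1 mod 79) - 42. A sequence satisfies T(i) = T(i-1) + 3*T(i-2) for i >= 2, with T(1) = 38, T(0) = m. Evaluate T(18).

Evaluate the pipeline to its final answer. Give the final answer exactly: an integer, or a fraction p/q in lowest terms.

Stage 1: squarings mod 1959: 1445^1=1445, 1445^2=1690, 1445^4=1837, 1445^8=1171, 1445^16=1900, 1445^32=1522, 1445^64=946, 1445^128=1612, 1445^256=910, 1445^512=1402, 1445^1024=727, 1445^2048=1558, 1445^4096=163, 1445^8192=1102, 1445^16384=1783, 1445^32768=1591, 1445^65536=253, 1445^131072=1321, 1445^262144=1531, 1445^524288=997; 1445^822233 = 1445^1 * 1445^8 * 1445^16 * 1445^64 * 1445^128 * 1445^256 * 1445^512 * 1445^2048 * 1445^32768 * 1445^262144 * 1445^524288 = 1577 (mod 1959); answer 1577
Stage 2: U1 = 1577; m = 34; T(2) = 1*(38) + 3*(34) = 140; iterating: T(2)=140, T(3)=254, T(4)=674, T(5)=1436, T(6)=3458, T(7)=7766, T(8)=18140, T(9)=41438, T(10)=95858, T(11)=220172, T(12)=507746, T(13)=1168262, T(14)=2691500, T(15)=6196286, T(16)=14270786, T(17)=32859644, T(18)=75672002; answer 75672002

75672002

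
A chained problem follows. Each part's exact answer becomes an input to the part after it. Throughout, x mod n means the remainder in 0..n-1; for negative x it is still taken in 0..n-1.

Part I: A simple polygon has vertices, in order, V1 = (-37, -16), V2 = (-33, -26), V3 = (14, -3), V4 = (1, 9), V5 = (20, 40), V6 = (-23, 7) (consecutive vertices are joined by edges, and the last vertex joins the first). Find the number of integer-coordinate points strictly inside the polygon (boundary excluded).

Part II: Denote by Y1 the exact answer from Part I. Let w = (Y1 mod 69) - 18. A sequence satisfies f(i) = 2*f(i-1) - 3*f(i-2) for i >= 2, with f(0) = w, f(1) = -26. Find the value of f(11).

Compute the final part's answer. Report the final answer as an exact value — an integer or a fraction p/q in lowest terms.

8422

Part I: cross terms: (-37*-26 - -33*-16)=434, (-33*-3 - 14*-26)=463, (14*9 - 1*-3)=129, (1*40 - 20*9)=-140, (20*7 - -23*40)=1060, (-23*-16 - -37*7)=627; twice the area = |2573| = 2573; area = 2573/2; boundary points = 2 + 1 + 1 + 1 + 1 + 1 = 7; strictly interior points = area - boundary/2 + 1 = 1284; answer 1284
Part II: Y1 = 1284; w = 24; f(2) = 2*(-26) - 3*(24) = -124; iterating: f(2)=-124, f(3)=-170, f(4)=32, f(5)=574, f(6)=1052, f(7)=382, f(8)=-2392, f(9)=-5930, f(10)=-4684, f(11)=8422; answer 8422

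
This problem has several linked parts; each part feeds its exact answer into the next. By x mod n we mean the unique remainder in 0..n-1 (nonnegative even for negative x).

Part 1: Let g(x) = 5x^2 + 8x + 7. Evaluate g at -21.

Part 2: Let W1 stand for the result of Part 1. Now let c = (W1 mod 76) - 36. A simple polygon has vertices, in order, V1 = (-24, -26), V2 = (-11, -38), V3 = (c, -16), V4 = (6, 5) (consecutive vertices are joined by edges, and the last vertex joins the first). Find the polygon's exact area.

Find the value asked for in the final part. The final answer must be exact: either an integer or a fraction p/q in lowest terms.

1119

Part 1: 5*(-21)^2 + 8*(-21)^1 + 7 = (2205) + (-168) + (7) = 2044; answer 2044
Part 2: W1 = 2044; c = 32; cross terms: (-24*-38 - -11*-26)=626, (-11*-16 - 32*-38)=1392, (32*5 - 6*-16)=256, (6*-26 - -24*5)=-36; twice the area = |2238| = 2238; area = 1119; answer 1119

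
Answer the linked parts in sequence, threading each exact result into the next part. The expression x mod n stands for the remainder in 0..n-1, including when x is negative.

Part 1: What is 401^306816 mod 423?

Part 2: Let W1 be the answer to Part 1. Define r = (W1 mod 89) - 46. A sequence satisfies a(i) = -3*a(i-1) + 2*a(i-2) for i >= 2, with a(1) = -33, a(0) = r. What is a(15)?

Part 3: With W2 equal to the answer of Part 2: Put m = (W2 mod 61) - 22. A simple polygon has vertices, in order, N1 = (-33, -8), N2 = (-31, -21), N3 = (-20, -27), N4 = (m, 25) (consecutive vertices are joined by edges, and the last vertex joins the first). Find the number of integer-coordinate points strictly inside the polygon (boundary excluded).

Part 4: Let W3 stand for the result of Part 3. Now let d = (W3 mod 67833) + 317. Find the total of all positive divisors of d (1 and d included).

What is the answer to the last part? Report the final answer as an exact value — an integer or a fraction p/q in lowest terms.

Part 1: squarings mod 423: 401^1=401, 401^2=61, 401^4=337, 401^8=205, 401^16=148, 401^32=331, 401^64=4, 401^128=16, 401^256=256, 401^512=394, 401^1024=418, 401^2048=25, 401^4096=202, 401^8192=196, 401^16384=346, 401^32768=7, 401^65536=49, 401^131072=286, 401^262144=157; 401^306816 = 401^128 * 401^512 * 401^1024 * 401^2048 * 401^8192 * 401^32768 * 401^262144 = 100 (mod 423); answer 100
Part 2: W1 = 100; r = -35; a(2) = -3*(-33) + 2*(-35) = 29; iterating: a(2)=29, a(3)=-153, a(4)=517, a(5)=-1857, a(6)=6605, a(7)=-23529, a(8)=83797, a(9)=-298449, a(10)=1062941, a(11)=-3785721, a(12)=13483045, a(13)=-48020577, a(14)=171027821, a(15)=-609124617; answer -609124617
Part 3: W2 = -609124617; m = 11; cross terms: (-33*-21 - -31*-8)=445, (-31*-27 - -20*-21)=417, (-20*25 - 11*-27)=-203, (11*-8 - -33*25)=737; twice the area = |1396| = 1396; area = 698; boundary points = 1 + 1 + 1 + 11 = 14; strictly interior points = area - boundary/2 + 1 = 692; answer 692
Part 4: W3 = 692; d = 1009; 1009 is prime, so its only divisors are 1 and 1009; sigma = 1 + 1009 = 1010; answer 1010

1010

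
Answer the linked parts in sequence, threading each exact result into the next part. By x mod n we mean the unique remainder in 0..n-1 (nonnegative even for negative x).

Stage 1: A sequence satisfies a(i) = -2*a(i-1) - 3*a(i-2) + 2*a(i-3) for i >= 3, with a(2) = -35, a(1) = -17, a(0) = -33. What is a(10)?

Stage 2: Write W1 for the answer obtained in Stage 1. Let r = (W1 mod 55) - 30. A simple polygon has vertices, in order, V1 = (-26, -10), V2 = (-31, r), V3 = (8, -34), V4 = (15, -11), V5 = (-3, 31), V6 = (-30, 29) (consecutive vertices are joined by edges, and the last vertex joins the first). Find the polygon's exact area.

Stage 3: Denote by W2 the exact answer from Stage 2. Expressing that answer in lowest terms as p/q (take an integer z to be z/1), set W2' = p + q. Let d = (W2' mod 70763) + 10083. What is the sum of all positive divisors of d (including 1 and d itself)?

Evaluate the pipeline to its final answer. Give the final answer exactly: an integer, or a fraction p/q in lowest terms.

25380

Stage 1: a(3) = -2*(-35) - 3*(-17) + 2*(-33) = 55; iterating: a(3)=55, a(4)=-39, a(5)=-157, a(6)=541, a(7)=-689, a(8)=-559, a(9)=4267, a(10)=-8235; answer -8235
Stage 2: W1 = -8235; r = -15; cross terms: (-26*-15 - -31*-10)=80, (-31*-34 - 8*-15)=1174, (8*-11 - 15*-34)=422, (15*31 - -3*-11)=432, (-3*29 - -30*31)=843, (-30*-10 - -26*29)=1054; twice the area = |4005| = 4005; area = 4005/2; answer 4005/2
Stage 3: W2 = 4005/2; threaded value p + q = 4007; d = 14090; 14090 = 2 * 5 * 1409; sigma = (1 + 2) * (1 + 5) * (1 + 1409) = 3 * 6 * 1410 = 25380; answer 25380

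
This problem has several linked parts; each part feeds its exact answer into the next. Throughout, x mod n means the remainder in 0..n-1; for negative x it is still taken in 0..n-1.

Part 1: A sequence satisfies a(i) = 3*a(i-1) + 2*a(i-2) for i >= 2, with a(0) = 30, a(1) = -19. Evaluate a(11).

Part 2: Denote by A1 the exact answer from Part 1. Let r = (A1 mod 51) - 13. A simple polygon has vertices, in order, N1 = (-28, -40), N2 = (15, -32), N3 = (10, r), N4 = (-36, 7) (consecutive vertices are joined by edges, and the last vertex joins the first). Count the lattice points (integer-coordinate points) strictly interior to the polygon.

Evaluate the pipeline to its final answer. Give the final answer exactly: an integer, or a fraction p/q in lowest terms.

2066

Part 1: a(2) = 3*(-19) + 2*(30) = 3; iterating: a(2)=3, a(3)=-29, a(4)=-81, a(5)=-301, a(6)=-1065, a(7)=-3797, a(8)=-13521, a(9)=-48157, a(10)=-171513, a(11)=-610853; answer -610853
Part 2: A1 = -610853; r = 12; cross terms: (-28*-32 - 15*-40)=1496, (15*12 - 10*-32)=500, (10*7 - -36*12)=502, (-36*-40 - -28*7)=1636; twice the area = |4134| = 4134; area = 2067; boundary points = 1 + 1 + 1 + 1 = 4; strictly interior points = area - boundary/2 + 1 = 2066; answer 2066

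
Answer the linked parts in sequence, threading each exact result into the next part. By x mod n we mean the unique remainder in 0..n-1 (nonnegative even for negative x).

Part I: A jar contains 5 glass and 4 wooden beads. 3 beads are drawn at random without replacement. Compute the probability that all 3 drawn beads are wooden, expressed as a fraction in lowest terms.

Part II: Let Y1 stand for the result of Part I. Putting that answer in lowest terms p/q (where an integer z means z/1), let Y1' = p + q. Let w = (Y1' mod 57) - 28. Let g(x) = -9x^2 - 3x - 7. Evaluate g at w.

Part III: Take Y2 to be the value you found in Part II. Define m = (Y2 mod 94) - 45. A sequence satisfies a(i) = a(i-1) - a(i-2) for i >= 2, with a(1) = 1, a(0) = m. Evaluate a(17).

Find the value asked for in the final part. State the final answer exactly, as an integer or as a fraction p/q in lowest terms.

Part I: total draws C(9,3) = 84; favorable C(4,3) = 4; P = 1/21; answer 1/21
Part II: Y1 = 1/21; threaded value p + q = 22; w = -6; -9*(-6)^2 - 3*(-6)^1 - 7 = (-324) + (18) + (-7) = -313; answer -313
Part III: Y2 = -313; m = 18; a(2) = 1*(1) - 1*(18) = -17; iterating: a(2)=-17, a(3)=-18, a(4)=-1, a(5)=17, a(6)=18, a(7)=1, a(8)=-17, a(9)=-18, a(10)=-1, a(11)=17, a(12)=18, a(13)=1, a(14)=-17, a(15)=-18, a(16)=-1, a(17)=17; answer 17

17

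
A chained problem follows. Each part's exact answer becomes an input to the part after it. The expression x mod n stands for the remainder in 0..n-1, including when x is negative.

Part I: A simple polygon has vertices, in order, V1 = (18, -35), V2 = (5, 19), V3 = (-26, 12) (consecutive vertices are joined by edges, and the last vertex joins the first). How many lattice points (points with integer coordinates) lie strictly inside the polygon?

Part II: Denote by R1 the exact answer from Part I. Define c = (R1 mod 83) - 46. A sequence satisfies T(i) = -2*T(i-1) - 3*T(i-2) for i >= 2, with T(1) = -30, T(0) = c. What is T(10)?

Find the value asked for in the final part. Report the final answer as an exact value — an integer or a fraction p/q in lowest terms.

Part I: cross terms: (18*19 - 5*-35)=517, (5*12 - -26*19)=554, (-26*-35 - 18*12)=694; twice the area = |1765| = 1765; area = 1765/2; boundary points = 1 + 1 + 1 = 3; strictly interior points = area - boundary/2 + 1 = 882; answer 882
Part II: R1 = 882; c = 6; T(2) = -2*(-30) - 3*(6) = 42; iterating: T(2)=42, T(3)=6, T(4)=-138, T(5)=258, T(6)=-102, T(7)=-570, T(8)=1446, T(9)=-1182, T(10)=-1974; answer -1974

-1974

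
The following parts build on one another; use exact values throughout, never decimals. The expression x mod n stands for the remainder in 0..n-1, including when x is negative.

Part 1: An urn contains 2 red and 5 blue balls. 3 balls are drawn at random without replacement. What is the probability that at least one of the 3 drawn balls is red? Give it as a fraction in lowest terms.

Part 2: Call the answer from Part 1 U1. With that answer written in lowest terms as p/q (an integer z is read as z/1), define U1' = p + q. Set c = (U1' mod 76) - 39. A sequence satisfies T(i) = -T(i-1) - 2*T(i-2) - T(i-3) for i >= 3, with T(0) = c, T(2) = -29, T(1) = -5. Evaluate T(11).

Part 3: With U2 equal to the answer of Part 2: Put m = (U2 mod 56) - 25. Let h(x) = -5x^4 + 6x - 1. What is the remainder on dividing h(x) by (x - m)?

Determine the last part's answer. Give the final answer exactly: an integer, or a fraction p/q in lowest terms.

-6517

Part 1: total draws C(7,3) = 35; complement C(5,3) = 10; favorable 35 - 10 = 25; P = 5/7; answer 5/7
Part 2: U1 = 5/7; threaded value p + q = 12; c = -27; T(3) = -1*(-29) - 2*(-5) - 1*(-27) = 66; iterating: T(3)=66, T(4)=-3, T(5)=-100, T(6)=40, T(7)=163, T(8)=-143, T(9)=-223, T(10)=346, T(11)=243; answer 243
Part 3: U2 = 243; m = -6; remainder = value at the root: -5*(-6)^4 + 6*(-6)^1 - 1 = (-6480) + (-36) + (-1) = -6517; answer -6517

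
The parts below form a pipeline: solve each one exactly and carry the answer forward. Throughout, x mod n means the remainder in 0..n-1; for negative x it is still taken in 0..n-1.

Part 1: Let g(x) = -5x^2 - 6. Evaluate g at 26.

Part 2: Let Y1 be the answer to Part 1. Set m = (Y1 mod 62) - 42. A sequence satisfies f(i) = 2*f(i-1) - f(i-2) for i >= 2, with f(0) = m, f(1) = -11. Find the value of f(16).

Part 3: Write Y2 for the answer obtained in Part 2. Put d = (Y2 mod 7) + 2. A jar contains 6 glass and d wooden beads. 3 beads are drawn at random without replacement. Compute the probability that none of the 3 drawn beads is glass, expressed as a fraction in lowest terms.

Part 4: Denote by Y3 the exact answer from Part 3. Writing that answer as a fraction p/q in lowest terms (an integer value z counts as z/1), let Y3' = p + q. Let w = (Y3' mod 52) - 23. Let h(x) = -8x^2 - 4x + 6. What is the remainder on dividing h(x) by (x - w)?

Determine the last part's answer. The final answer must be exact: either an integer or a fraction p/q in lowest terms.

-1194

Part 1: -5*(26)^2 - 6 = (-3380) + (-6) = -3386; answer -3386
Part 2: Y1 = -3386; m = -18; f(2) = 2*(-11) - 1*(-18) = -4; iterating: f(2)=-4, f(3)=3, f(4)=10, f(5)=17, f(6)=24, f(7)=31, f(8)=38, f(9)=45, f(10)=52, f(11)=59, f(12)=66, f(13)=73, f(14)=80, f(15)=87, f(16)=94; answer 94
Part 3: Y2 = 94; d = 5; total draws C(11,3) = 165; favorable C(5,3) = 10; P = 2/33; answer 2/33
Part 4: Y3 = 2/33; threaded value p + q = 35; w = 12; remainder = value at the root: -8*(12)^2 - 4*(12)^1 + 6 = (-1152) + (-48) + (6) = -1194; answer -1194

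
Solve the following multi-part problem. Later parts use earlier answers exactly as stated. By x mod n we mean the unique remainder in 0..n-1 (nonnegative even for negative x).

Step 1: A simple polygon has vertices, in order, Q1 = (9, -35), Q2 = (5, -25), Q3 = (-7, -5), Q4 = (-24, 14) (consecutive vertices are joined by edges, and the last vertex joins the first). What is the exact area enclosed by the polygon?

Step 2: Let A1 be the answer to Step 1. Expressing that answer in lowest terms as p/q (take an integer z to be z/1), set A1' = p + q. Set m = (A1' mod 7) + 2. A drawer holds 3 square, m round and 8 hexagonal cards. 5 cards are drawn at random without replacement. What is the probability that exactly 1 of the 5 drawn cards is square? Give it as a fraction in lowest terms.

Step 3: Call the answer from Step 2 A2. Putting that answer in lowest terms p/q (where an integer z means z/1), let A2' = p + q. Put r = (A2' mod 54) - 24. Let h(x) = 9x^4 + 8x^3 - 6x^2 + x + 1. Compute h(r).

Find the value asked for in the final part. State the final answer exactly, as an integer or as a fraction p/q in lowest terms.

Step 1: cross terms: (9*-25 - 5*-35)=-50, (5*-5 - -7*-25)=-200, (-7*14 - -24*-5)=-218, (-24*-35 - 9*14)=714; twice the area = |246| = 246; area = 123; answer 123
Step 2: A1 = 123; threaded value p + q = 124; m = 7; total draws C(18,5) = 8568; favorable C(3,1)*C(15,4) = 4095; P = 65/136; answer 65/136
Step 3: A2 = 65/136; threaded value p + q = 201; r = 15; 9*(15)^4 + 8*(15)^3 - 6*(15)^2 + 1*(15)^1 + 1 = (455625) + (27000) + (-1350) + (15) + (1) = 481291; answer 481291

481291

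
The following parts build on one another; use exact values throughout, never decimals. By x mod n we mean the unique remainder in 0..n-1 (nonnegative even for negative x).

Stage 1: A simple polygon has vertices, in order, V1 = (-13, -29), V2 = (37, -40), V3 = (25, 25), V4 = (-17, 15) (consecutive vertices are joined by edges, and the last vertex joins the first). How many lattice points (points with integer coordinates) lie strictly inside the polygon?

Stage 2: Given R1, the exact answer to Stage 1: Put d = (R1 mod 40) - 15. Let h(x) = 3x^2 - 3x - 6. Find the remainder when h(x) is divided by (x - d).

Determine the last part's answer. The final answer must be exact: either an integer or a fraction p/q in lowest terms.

54

Stage 1: cross terms: (-13*-40 - 37*-29)=1593, (37*25 - 25*-40)=1925, (25*15 - -17*25)=800, (-17*-29 - -13*15)=688; twice the area = |5006| = 5006; area = 2503; boundary points = 1 + 1 + 2 + 4 = 8; strictly interior points = area - boundary/2 + 1 = 2500; answer 2500
Stage 2: R1 = 2500; d = 5; remainder = value at the root: 3*(5)^2 - 3*(5)^1 - 6 = (75) + (-15) + (-6) = 54; answer 54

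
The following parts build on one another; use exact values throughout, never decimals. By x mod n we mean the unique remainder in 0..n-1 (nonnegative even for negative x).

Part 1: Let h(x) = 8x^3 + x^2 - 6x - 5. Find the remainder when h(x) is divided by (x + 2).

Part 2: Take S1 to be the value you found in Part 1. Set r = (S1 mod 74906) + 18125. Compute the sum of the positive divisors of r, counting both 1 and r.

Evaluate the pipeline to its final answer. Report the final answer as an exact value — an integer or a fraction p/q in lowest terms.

139470

Part 1: remainder = value at the root: 8*(-2)^3 + 1*(-2)^2 - 6*(-2)^1 - 5 = (-64) + (4) + (12) + (-5) = -53; answer -53
Part 2: S1 = -53; r = 92978; 92978 = 2 * 46489; sigma = (1 + 2) * (1 + 46489) = 3 * 46490 = 139470; answer 139470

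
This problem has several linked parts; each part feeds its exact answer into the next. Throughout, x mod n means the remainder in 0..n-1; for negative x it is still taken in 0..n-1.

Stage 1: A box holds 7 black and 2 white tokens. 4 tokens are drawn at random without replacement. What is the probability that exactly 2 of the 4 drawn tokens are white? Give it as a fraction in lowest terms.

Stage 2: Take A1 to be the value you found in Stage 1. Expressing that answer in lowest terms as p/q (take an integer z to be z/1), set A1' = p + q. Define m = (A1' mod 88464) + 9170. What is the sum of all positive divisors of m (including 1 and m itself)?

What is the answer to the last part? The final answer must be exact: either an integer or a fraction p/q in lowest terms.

Stage 1: total draws C(9,4) = 126; favorable C(2,2)*C(7,2) = 21; P = 1/6; answer 1/6
Stage 2: A1 = 1/6; threaded value p + q = 7; m = 9177; 9177 = 3 * 7 * 19 * 23; sigma = (1 + 3) * (1 + 7) * (1 + 19) * (1 + 23) = 4 * 8 * 20 * 24 = 15360; answer 15360

15360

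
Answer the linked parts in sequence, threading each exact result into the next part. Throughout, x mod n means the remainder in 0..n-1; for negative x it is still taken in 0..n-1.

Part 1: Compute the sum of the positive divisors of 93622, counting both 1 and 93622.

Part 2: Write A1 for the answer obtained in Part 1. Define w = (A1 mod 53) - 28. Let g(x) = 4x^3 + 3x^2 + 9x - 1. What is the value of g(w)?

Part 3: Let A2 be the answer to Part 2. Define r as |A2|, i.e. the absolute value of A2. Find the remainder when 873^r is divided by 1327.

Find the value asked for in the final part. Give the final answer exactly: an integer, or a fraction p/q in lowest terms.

964

Part 1: 93622 = 2 * 46811; sigma = (1 + 2) * (1 + 46811) = 3 * 46812 = 140436; answer 140436
Part 2: A1 = 140436; w = 11; 4*(11)^3 + 3*(11)^2 + 9*(11)^1 - 1 = (5324) + (363) + (99) + (-1) = 5785; answer 5785
Part 3: A2 = 5785; r = 5785; squarings mod 1327: 873^1=873, 873^2=431, 873^4=1308, 873^8=361, 873^16=275, 873^32=1313, 873^64=196, 873^128=1260, 873^256=508, 873^512=626, 873^1024=411, 873^2048=392, 873^4096=1059; 873^5785 = 873^1 * 873^8 * 873^16 * 873^128 * 873^512 * 873^1024 * 873^4096 = 964 (mod 1327); answer 964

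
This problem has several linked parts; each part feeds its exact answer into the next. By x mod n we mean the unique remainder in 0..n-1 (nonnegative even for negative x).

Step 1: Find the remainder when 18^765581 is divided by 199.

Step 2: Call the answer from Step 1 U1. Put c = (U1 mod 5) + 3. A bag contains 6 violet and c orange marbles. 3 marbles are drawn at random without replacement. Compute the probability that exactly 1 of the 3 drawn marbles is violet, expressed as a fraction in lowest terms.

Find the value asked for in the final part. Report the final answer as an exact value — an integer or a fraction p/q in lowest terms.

Step 1: squarings mod 199: 18^1=18, 18^2=125, 18^4=103, 18^8=62, 18^16=63, 18^32=188, 18^64=121, 18^128=114, 18^256=61, 18^512=139, 18^1024=18, 18^2048=125, 18^4096=103, 18^8192=62, 18^16384=63, 18^32768=188, 18^65536=121, 18^131072=114, 18^262144=61, 18^524288=139; 18^765581 = 18^1 * 18^4 * 18^8 * 18^128 * 18^512 * 18^1024 * 18^2048 * 18^8192 * 18^32768 * 18^65536 * 18^131072 * 18^524288 = 61 (mod 199); answer 61
Step 2: U1 = 61; c = 4; total draws C(10,3) = 120; favorable C(6,1)*C(4,2) = 36; P = 3/10; answer 3/10

3/10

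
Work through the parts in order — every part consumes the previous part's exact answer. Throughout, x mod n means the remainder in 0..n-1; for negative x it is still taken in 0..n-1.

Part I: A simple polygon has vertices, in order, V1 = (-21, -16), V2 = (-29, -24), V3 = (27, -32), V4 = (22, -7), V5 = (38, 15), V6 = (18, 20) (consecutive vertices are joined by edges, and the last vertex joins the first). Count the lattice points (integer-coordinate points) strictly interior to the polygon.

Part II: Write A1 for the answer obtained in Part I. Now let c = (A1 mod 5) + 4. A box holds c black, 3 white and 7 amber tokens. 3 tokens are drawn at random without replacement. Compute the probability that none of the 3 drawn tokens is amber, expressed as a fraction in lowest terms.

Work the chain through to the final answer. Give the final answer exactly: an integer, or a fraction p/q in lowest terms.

Part I: cross terms: (-21*-24 - -29*-16)=40, (-29*-32 - 27*-24)=1576, (27*-7 - 22*-32)=515, (22*15 - 38*-7)=596, (38*20 - 18*15)=490, (18*-16 - -21*20)=132; twice the area = |3349| = 3349; area = 3349/2; boundary points = 8 + 8 + 5 + 2 + 5 + 3 = 31; strictly interior points = area - boundary/2 + 1 = 1660; answer 1660
Part II: A1 = 1660; c = 4; total draws C(14,3) = 364; favorable C(7,3) = 35; P = 5/52; answer 5/52

5/52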